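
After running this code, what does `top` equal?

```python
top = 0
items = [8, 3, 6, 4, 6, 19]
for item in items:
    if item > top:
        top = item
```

Let's trace through this code step by step.

Initialize: top = 0
Initialize: items = [8, 3, 6, 4, 6, 19]
Entering loop: for item in items:

After execution: top = 19
19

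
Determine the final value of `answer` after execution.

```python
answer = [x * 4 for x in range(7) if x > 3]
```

Let's trace through this code step by step.

Initialize: answer = [x * 4 for x in range(7) if x > 3]

After execution: answer = [16, 20, 24]
[16, 20, 24]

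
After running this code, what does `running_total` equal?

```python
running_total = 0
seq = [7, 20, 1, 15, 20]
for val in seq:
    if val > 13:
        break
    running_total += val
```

Let's trace through this code step by step.

Initialize: running_total = 0
Initialize: seq = [7, 20, 1, 15, 20]
Entering loop: for val in seq:

After execution: running_total = 7
7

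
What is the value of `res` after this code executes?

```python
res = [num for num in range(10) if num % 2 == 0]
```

Let's trace through this code step by step.

Initialize: res = [num for num in range(10) if num % 2 == 0]

After execution: res = [0, 2, 4, 6, 8]
[0, 2, 4, 6, 8]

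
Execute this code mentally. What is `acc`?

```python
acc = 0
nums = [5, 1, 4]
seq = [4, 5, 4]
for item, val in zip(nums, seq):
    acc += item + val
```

Let's trace through this code step by step.

Initialize: acc = 0
Initialize: nums = [5, 1, 4]
Initialize: seq = [4, 5, 4]
Entering loop: for item, val in zip(nums, seq):

After execution: acc = 23
23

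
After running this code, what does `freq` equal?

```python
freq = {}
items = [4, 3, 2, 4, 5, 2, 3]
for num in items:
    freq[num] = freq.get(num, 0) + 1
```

Let's trace through this code step by step.

Initialize: freq = {}
Initialize: items = [4, 3, 2, 4, 5, 2, 3]
Entering loop: for num in items:

After execution: freq = {4: 2, 3: 2, 2: 2, 5: 1}
{4: 2, 3: 2, 2: 2, 5: 1}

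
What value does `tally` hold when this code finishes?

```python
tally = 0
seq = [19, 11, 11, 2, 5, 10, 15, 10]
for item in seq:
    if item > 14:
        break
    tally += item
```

Let's trace through this code step by step.

Initialize: tally = 0
Initialize: seq = [19, 11, 11, 2, 5, 10, 15, 10]
Entering loop: for item in seq:

After execution: tally = 0
0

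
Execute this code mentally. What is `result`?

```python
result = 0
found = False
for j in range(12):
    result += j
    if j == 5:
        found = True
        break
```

Let's trace through this code step by step.

Initialize: result = 0
Initialize: found = False
Entering loop: for j in range(12):

After execution: result = 15
15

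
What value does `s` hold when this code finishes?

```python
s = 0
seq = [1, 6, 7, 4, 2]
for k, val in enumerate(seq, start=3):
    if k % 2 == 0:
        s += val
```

Let's trace through this code step by step.

Initialize: s = 0
Initialize: seq = [1, 6, 7, 4, 2]
Entering loop: for k, val in enumerate(seq, start=3):

After execution: s = 10
10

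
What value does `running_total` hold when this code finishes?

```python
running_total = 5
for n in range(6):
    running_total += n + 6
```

Let's trace through this code step by step.

Initialize: running_total = 5
Entering loop: for n in range(6):

After execution: running_total = 56
56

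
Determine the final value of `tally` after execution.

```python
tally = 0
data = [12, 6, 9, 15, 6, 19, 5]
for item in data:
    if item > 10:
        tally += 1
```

Let's trace through this code step by step.

Initialize: tally = 0
Initialize: data = [12, 6, 9, 15, 6, 19, 5]
Entering loop: for item in data:

After execution: tally = 3
3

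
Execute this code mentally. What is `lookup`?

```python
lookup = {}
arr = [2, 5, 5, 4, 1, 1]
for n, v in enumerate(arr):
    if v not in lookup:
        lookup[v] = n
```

Let's trace through this code step by step.

Initialize: lookup = {}
Initialize: arr = [2, 5, 5, 4, 1, 1]
Entering loop: for n, v in enumerate(arr):

After execution: lookup = {2: 0, 5: 1, 4: 3, 1: 4}
{2: 0, 5: 1, 4: 3, 1: 4}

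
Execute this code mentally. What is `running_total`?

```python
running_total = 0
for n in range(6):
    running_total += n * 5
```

Let's trace through this code step by step.

Initialize: running_total = 0
Entering loop: for n in range(6):

After execution: running_total = 75
75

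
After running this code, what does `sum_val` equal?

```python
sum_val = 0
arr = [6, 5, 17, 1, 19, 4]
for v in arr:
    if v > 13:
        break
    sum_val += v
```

Let's trace through this code step by step.

Initialize: sum_val = 0
Initialize: arr = [6, 5, 17, 1, 19, 4]
Entering loop: for v in arr:

After execution: sum_val = 11
11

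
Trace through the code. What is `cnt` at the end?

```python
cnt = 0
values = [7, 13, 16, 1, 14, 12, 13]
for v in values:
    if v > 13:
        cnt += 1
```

Let's trace through this code step by step.

Initialize: cnt = 0
Initialize: values = [7, 13, 16, 1, 14, 12, 13]
Entering loop: for v in values:

After execution: cnt = 2
2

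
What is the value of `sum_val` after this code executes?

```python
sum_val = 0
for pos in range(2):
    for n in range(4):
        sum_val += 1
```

Let's trace through this code step by step.

Initialize: sum_val = 0
Entering loop: for pos in range(2):

After execution: sum_val = 8
8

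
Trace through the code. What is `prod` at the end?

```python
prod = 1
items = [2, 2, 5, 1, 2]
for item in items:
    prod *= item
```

Let's trace through this code step by step.

Initialize: prod = 1
Initialize: items = [2, 2, 5, 1, 2]
Entering loop: for item in items:

After execution: prod = 40
40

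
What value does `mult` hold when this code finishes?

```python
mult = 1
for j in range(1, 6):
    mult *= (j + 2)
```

Let's trace through this code step by step.

Initialize: mult = 1
Entering loop: for j in range(1, 6):

After execution: mult = 2520
2520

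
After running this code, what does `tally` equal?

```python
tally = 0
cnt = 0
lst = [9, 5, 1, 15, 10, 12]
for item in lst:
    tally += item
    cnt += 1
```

Let's trace through this code step by step.

Initialize: tally = 0
Initialize: cnt = 0
Initialize: lst = [9, 5, 1, 15, 10, 12]
Entering loop: for item in lst:

After execution: tally = 52
52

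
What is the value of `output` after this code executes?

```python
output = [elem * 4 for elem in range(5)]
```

Let's trace through this code step by step.

Initialize: output = [elem * 4 for elem in range(5)]

After execution: output = [0, 4, 8, 12, 16]
[0, 4, 8, 12, 16]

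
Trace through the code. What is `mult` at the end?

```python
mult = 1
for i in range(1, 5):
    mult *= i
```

Let's trace through this code step by step.

Initialize: mult = 1
Entering loop: for i in range(1, 5):

After execution: mult = 24
24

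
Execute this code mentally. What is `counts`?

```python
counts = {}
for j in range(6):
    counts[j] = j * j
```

Let's trace through this code step by step.

Initialize: counts = {}
Entering loop: for j in range(6):

After execution: counts = {0: 0, 1: 1, 2: 4, 3: 9, 4: 16, 5: 25}
{0: 0, 1: 1, 2: 4, 3: 9, 4: 16, 5: 25}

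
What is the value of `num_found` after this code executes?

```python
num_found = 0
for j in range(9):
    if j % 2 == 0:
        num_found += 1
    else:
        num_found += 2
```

Let's trace through this code step by step.

Initialize: num_found = 0
Entering loop: for j in range(9):

After execution: num_found = 13
13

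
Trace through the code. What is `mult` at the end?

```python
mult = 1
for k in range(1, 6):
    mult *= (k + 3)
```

Let's trace through this code step by step.

Initialize: mult = 1
Entering loop: for k in range(1, 6):

After execution: mult = 6720
6720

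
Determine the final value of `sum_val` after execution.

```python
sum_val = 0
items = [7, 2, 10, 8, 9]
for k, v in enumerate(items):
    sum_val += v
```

Let's trace through this code step by step.

Initialize: sum_val = 0
Initialize: items = [7, 2, 10, 8, 9]
Entering loop: for k, v in enumerate(items):

After execution: sum_val = 36
36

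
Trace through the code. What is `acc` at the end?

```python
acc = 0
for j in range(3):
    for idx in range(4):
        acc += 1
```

Let's trace through this code step by step.

Initialize: acc = 0
Entering loop: for j in range(3):

After execution: acc = 12
12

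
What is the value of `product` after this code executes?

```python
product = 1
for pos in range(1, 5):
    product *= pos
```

Let's trace through this code step by step.

Initialize: product = 1
Entering loop: for pos in range(1, 5):

After execution: product = 24
24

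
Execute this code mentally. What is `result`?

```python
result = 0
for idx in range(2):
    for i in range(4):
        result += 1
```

Let's trace through this code step by step.

Initialize: result = 0
Entering loop: for idx in range(2):

After execution: result = 8
8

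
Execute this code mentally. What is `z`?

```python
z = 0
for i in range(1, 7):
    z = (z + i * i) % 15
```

Let's trace through this code step by step.

Initialize: z = 0
Entering loop: for i in range(1, 7):

After execution: z = 1
1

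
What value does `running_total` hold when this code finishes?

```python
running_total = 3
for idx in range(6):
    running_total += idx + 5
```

Let's trace through this code step by step.

Initialize: running_total = 3
Entering loop: for idx in range(6):

After execution: running_total = 48
48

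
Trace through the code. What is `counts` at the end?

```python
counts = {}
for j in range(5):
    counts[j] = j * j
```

Let's trace through this code step by step.

Initialize: counts = {}
Entering loop: for j in range(5):

After execution: counts = {0: 0, 1: 1, 2: 4, 3: 9, 4: 16}
{0: 0, 1: 1, 2: 4, 3: 9, 4: 16}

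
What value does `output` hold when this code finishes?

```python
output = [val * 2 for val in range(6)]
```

Let's trace through this code step by step.

Initialize: output = [val * 2 for val in range(6)]

After execution: output = [0, 2, 4, 6, 8, 10]
[0, 2, 4, 6, 8, 10]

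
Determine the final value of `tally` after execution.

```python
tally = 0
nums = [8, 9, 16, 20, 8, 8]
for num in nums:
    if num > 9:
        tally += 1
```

Let's trace through this code step by step.

Initialize: tally = 0
Initialize: nums = [8, 9, 16, 20, 8, 8]
Entering loop: for num in nums:

After execution: tally = 2
2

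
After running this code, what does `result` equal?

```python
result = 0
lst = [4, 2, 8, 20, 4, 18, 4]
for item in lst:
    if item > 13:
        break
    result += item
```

Let's trace through this code step by step.

Initialize: result = 0
Initialize: lst = [4, 2, 8, 20, 4, 18, 4]
Entering loop: for item in lst:

After execution: result = 14
14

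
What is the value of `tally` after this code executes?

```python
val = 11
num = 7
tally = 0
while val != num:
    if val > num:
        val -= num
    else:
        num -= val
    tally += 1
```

Let's trace through this code step by step.

Initialize: val = 11
Initialize: num = 7
Initialize: tally = 0
Entering loop: while val != num:

After execution: tally = 5
5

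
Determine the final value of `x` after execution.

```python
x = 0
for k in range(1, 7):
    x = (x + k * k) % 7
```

Let's trace through this code step by step.

Initialize: x = 0
Entering loop: for k in range(1, 7):

After execution: x = 0
0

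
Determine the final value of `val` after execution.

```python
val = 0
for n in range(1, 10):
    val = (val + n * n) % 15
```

Let's trace through this code step by step.

Initialize: val = 0
Entering loop: for n in range(1, 10):

After execution: val = 0
0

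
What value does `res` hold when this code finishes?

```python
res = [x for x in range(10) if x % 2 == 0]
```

Let's trace through this code step by step.

Initialize: res = [x for x in range(10) if x % 2 == 0]

After execution: res = [0, 2, 4, 6, 8]
[0, 2, 4, 6, 8]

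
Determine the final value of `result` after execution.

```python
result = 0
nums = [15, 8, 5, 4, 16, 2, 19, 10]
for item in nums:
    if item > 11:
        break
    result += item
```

Let's trace through this code step by step.

Initialize: result = 0
Initialize: nums = [15, 8, 5, 4, 16, 2, 19, 10]
Entering loop: for item in nums:

After execution: result = 0
0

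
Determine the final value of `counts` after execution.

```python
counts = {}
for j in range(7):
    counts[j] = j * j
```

Let's trace through this code step by step.

Initialize: counts = {}
Entering loop: for j in range(7):

After execution: counts = {0: 0, 1: 1, 2: 4, 3: 9, 4: 16, 5: 25, 6: 36}
{0: 0, 1: 1, 2: 4, 3: 9, 4: 16, 5: 25, 6: 36}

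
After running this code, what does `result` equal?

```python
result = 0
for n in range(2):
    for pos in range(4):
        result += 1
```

Let's trace through this code step by step.

Initialize: result = 0
Entering loop: for n in range(2):

After execution: result = 8
8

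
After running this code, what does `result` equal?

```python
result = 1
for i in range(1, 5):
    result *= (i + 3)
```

Let's trace through this code step by step.

Initialize: result = 1
Entering loop: for i in range(1, 5):

After execution: result = 840
840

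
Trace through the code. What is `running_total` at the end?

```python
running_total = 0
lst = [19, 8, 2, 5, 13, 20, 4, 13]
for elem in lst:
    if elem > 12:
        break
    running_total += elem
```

Let's trace through this code step by step.

Initialize: running_total = 0
Initialize: lst = [19, 8, 2, 5, 13, 20, 4, 13]
Entering loop: for elem in lst:

After execution: running_total = 0
0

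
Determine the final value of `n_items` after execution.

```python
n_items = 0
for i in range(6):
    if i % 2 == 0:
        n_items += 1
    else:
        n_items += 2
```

Let's trace through this code step by step.

Initialize: n_items = 0
Entering loop: for i in range(6):

After execution: n_items = 9
9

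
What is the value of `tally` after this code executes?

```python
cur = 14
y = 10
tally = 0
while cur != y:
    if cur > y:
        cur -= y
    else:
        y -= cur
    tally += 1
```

Let's trace through this code step by step.

Initialize: cur = 14
Initialize: y = 10
Initialize: tally = 0
Entering loop: while cur != y:

After execution: tally = 4
4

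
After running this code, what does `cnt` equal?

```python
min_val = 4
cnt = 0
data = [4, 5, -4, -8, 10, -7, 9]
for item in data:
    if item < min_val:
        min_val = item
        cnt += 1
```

Let's trace through this code step by step.

Initialize: min_val = 4
Initialize: cnt = 0
Initialize: data = [4, 5, -4, -8, 10, -7, 9]
Entering loop: for item in data:

After execution: cnt = 2
2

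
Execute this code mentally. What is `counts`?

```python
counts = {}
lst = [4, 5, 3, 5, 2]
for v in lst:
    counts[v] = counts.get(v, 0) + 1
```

Let's trace through this code step by step.

Initialize: counts = {}
Initialize: lst = [4, 5, 3, 5, 2]
Entering loop: for v in lst:

After execution: counts = {4: 1, 5: 2, 3: 1, 2: 1}
{4: 1, 5: 2, 3: 1, 2: 1}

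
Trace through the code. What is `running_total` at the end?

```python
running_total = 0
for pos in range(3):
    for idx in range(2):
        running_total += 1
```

Let's trace through this code step by step.

Initialize: running_total = 0
Entering loop: for pos in range(3):

After execution: running_total = 6
6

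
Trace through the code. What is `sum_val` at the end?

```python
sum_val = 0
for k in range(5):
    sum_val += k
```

Let's trace through this code step by step.

Initialize: sum_val = 0
Entering loop: for k in range(5):

After execution: sum_val = 10
10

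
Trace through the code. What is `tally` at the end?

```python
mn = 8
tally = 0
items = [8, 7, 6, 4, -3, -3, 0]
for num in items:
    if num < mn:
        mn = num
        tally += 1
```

Let's trace through this code step by step.

Initialize: mn = 8
Initialize: tally = 0
Initialize: items = [8, 7, 6, 4, -3, -3, 0]
Entering loop: for num in items:

After execution: tally = 4
4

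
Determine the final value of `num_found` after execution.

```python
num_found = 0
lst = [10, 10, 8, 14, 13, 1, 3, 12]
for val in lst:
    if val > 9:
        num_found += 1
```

Let's trace through this code step by step.

Initialize: num_found = 0
Initialize: lst = [10, 10, 8, 14, 13, 1, 3, 12]
Entering loop: for val in lst:

After execution: num_found = 5
5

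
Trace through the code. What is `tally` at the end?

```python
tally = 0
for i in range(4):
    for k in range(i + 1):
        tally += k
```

Let's trace through this code step by step.

Initialize: tally = 0
Entering loop: for i in range(4):

After execution: tally = 10
10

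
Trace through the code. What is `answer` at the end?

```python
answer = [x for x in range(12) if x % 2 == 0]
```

Let's trace through this code step by step.

Initialize: answer = [x for x in range(12) if x % 2 == 0]

After execution: answer = [0, 2, 4, 6, 8, 10]
[0, 2, 4, 6, 8, 10]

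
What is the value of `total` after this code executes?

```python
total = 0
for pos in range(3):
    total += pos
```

Let's trace through this code step by step.

Initialize: total = 0
Entering loop: for pos in range(3):

After execution: total = 3
3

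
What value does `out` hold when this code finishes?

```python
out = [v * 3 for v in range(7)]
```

Let's trace through this code step by step.

Initialize: out = [v * 3 for v in range(7)]

After execution: out = [0, 3, 6, 9, 12, 15, 18]
[0, 3, 6, 9, 12, 15, 18]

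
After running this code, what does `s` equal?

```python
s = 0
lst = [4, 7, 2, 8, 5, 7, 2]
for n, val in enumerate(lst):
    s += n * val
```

Let's trace through this code step by step.

Initialize: s = 0
Initialize: lst = [4, 7, 2, 8, 5, 7, 2]
Entering loop: for n, val in enumerate(lst):

After execution: s = 102
102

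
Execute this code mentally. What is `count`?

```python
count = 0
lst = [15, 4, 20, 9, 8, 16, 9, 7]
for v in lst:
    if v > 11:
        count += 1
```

Let's trace through this code step by step.

Initialize: count = 0
Initialize: lst = [15, 4, 20, 9, 8, 16, 9, 7]
Entering loop: for v in lst:

After execution: count = 3
3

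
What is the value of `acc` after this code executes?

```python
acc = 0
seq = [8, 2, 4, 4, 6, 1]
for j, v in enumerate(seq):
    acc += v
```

Let's trace through this code step by step.

Initialize: acc = 0
Initialize: seq = [8, 2, 4, 4, 6, 1]
Entering loop: for j, v in enumerate(seq):

After execution: acc = 25
25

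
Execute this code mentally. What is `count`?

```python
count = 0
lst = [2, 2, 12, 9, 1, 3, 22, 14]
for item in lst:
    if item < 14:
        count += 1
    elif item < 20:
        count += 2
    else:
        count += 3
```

Let's trace through this code step by step.

Initialize: count = 0
Initialize: lst = [2, 2, 12, 9, 1, 3, 22, 14]
Entering loop: for item in lst:

After execution: count = 11
11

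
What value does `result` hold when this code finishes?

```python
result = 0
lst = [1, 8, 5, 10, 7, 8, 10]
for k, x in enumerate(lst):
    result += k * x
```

Let's trace through this code step by step.

Initialize: result = 0
Initialize: lst = [1, 8, 5, 10, 7, 8, 10]
Entering loop: for k, x in enumerate(lst):

After execution: result = 176
176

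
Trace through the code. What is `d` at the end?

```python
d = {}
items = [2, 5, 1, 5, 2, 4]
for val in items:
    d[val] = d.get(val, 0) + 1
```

Let's trace through this code step by step.

Initialize: d = {}
Initialize: items = [2, 5, 1, 5, 2, 4]
Entering loop: for val in items:

After execution: d = {2: 2, 5: 2, 1: 1, 4: 1}
{2: 2, 5: 2, 1: 1, 4: 1}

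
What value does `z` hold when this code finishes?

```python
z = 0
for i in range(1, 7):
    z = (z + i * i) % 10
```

Let's trace through this code step by step.

Initialize: z = 0
Entering loop: for i in range(1, 7):

After execution: z = 1
1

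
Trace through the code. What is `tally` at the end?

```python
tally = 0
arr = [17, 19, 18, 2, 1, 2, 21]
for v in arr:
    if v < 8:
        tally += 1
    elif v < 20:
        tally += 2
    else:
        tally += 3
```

Let's trace through this code step by step.

Initialize: tally = 0
Initialize: arr = [17, 19, 18, 2, 1, 2, 21]
Entering loop: for v in arr:

After execution: tally = 12
12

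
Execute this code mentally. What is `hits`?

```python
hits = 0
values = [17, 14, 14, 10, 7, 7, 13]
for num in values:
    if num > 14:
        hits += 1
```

Let's trace through this code step by step.

Initialize: hits = 0
Initialize: values = [17, 14, 14, 10, 7, 7, 13]
Entering loop: for num in values:

After execution: hits = 1
1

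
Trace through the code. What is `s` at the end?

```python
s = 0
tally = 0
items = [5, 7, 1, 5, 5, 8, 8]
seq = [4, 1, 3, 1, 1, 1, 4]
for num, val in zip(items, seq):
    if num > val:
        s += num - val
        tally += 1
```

Let's trace through this code step by step.

Initialize: s = 0
Initialize: tally = 0
Initialize: items = [5, 7, 1, 5, 5, 8, 8]
Initialize: seq = [4, 1, 3, 1, 1, 1, 4]
Entering loop: for num, val in zip(items, seq):

After execution: s = 26
26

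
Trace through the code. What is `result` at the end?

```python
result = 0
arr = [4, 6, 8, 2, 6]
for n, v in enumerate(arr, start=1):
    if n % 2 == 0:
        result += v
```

Let's trace through this code step by step.

Initialize: result = 0
Initialize: arr = [4, 6, 8, 2, 6]
Entering loop: for n, v in enumerate(arr, start=1):

After execution: result = 8
8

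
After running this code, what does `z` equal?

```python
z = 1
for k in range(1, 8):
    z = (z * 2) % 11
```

Let's trace through this code step by step.

Initialize: z = 1
Entering loop: for k in range(1, 8):

After execution: z = 7
7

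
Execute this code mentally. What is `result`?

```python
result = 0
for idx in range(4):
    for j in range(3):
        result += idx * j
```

Let's trace through this code step by step.

Initialize: result = 0
Entering loop: for idx in range(4):

After execution: result = 18
18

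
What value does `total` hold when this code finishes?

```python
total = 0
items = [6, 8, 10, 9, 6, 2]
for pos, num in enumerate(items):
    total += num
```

Let's trace through this code step by step.

Initialize: total = 0
Initialize: items = [6, 8, 10, 9, 6, 2]
Entering loop: for pos, num in enumerate(items):

After execution: total = 41
41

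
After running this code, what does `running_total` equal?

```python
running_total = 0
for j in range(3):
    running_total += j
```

Let's trace through this code step by step.

Initialize: running_total = 0
Entering loop: for j in range(3):

After execution: running_total = 3
3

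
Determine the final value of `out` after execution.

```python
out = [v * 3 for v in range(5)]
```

Let's trace through this code step by step.

Initialize: out = [v * 3 for v in range(5)]

After execution: out = [0, 3, 6, 9, 12]
[0, 3, 6, 9, 12]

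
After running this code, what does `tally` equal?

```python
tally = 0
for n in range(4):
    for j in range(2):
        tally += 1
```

Let's trace through this code step by step.

Initialize: tally = 0
Entering loop: for n in range(4):

After execution: tally = 8
8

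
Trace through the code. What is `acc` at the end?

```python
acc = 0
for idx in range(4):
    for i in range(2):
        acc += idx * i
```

Let's trace through this code step by step.

Initialize: acc = 0
Entering loop: for idx in range(4):

After execution: acc = 6
6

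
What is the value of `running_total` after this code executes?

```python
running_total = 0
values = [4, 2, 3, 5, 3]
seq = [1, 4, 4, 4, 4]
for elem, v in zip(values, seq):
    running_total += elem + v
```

Let's trace through this code step by step.

Initialize: running_total = 0
Initialize: values = [4, 2, 3, 5, 3]
Initialize: seq = [1, 4, 4, 4, 4]
Entering loop: for elem, v in zip(values, seq):

After execution: running_total = 34
34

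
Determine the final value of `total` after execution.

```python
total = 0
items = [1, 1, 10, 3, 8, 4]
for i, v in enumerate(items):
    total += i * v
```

Let's trace through this code step by step.

Initialize: total = 0
Initialize: items = [1, 1, 10, 3, 8, 4]
Entering loop: for i, v in enumerate(items):

After execution: total = 82
82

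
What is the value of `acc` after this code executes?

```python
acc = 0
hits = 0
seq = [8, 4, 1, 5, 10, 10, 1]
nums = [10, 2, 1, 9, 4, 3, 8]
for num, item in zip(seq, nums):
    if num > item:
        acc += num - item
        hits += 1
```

Let's trace through this code step by step.

Initialize: acc = 0
Initialize: hits = 0
Initialize: seq = [8, 4, 1, 5, 10, 10, 1]
Initialize: nums = [10, 2, 1, 9, 4, 3, 8]
Entering loop: for num, item in zip(seq, nums):

After execution: acc = 15
15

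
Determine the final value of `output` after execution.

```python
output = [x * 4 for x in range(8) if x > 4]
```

Let's trace through this code step by step.

Initialize: output = [x * 4 for x in range(8) if x > 4]

After execution: output = [20, 24, 28]
[20, 24, 28]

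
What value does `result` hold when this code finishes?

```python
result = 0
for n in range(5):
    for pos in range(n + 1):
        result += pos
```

Let's trace through this code step by step.

Initialize: result = 0
Entering loop: for n in range(5):

After execution: result = 20
20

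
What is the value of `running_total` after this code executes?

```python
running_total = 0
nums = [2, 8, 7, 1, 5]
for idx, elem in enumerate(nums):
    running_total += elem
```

Let's trace through this code step by step.

Initialize: running_total = 0
Initialize: nums = [2, 8, 7, 1, 5]
Entering loop: for idx, elem in enumerate(nums):

After execution: running_total = 23
23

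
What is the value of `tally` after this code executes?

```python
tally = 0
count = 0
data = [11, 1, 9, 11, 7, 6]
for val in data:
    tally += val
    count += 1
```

Let's trace through this code step by step.

Initialize: tally = 0
Initialize: count = 0
Initialize: data = [11, 1, 9, 11, 7, 6]
Entering loop: for val in data:

After execution: tally = 45
45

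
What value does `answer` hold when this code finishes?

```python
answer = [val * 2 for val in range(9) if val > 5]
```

Let's trace through this code step by step.

Initialize: answer = [val * 2 for val in range(9) if val > 5]

After execution: answer = [12, 14, 16]
[12, 14, 16]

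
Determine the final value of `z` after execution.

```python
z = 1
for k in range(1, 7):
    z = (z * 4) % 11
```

Let's trace through this code step by step.

Initialize: z = 1
Entering loop: for k in range(1, 7):

After execution: z = 4
4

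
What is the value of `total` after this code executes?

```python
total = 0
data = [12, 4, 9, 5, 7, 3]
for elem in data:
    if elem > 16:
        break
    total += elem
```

Let's trace through this code step by step.

Initialize: total = 0
Initialize: data = [12, 4, 9, 5, 7, 3]
Entering loop: for elem in data:

After execution: total = 40
40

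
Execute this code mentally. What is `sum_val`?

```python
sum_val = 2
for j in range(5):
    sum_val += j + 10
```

Let's trace through this code step by step.

Initialize: sum_val = 2
Entering loop: for j in range(5):

After execution: sum_val = 62
62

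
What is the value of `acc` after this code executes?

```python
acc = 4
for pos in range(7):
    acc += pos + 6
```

Let's trace through this code step by step.

Initialize: acc = 4
Entering loop: for pos in range(7):

After execution: acc = 67
67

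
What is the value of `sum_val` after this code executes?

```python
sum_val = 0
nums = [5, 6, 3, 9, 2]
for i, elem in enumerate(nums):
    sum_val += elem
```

Let's trace through this code step by step.

Initialize: sum_val = 0
Initialize: nums = [5, 6, 3, 9, 2]
Entering loop: for i, elem in enumerate(nums):

After execution: sum_val = 25
25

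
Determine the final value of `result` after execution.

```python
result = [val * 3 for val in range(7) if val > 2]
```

Let's trace through this code step by step.

Initialize: result = [val * 3 for val in range(7) if val > 2]

After execution: result = [9, 12, 15, 18]
[9, 12, 15, 18]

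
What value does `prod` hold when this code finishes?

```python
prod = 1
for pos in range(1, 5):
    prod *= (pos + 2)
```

Let's trace through this code step by step.

Initialize: prod = 1
Entering loop: for pos in range(1, 5):

After execution: prod = 360
360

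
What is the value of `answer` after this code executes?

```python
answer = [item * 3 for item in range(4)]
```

Let's trace through this code step by step.

Initialize: answer = [item * 3 for item in range(4)]

After execution: answer = [0, 3, 6, 9]
[0, 3, 6, 9]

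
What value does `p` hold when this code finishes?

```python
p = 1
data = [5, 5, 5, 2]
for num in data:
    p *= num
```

Let's trace through this code step by step.

Initialize: p = 1
Initialize: data = [5, 5, 5, 2]
Entering loop: for num in data:

After execution: p = 250
250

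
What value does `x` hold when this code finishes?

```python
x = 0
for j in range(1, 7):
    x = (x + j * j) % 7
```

Let's trace through this code step by step.

Initialize: x = 0
Entering loop: for j in range(1, 7):

After execution: x = 0
0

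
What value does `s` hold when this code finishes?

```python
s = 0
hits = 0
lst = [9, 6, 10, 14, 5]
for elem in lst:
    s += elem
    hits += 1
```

Let's trace through this code step by step.

Initialize: s = 0
Initialize: hits = 0
Initialize: lst = [9, 6, 10, 14, 5]
Entering loop: for elem in lst:

After execution: s = 44
44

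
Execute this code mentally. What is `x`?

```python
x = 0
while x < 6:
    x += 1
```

Let's trace through this code step by step.

Initialize: x = 0
Entering loop: while x < 6:

After execution: x = 6
6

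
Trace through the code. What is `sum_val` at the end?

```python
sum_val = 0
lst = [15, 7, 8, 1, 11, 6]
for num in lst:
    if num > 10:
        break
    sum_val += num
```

Let's trace through this code step by step.

Initialize: sum_val = 0
Initialize: lst = [15, 7, 8, 1, 11, 6]
Entering loop: for num in lst:

After execution: sum_val = 0
0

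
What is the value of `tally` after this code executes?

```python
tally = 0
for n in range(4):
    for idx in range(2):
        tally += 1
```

Let's trace through this code step by step.

Initialize: tally = 0
Entering loop: for n in range(4):

After execution: tally = 8
8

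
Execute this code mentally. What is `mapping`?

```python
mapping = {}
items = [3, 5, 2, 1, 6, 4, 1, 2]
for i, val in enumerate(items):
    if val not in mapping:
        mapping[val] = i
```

Let's trace through this code step by step.

Initialize: mapping = {}
Initialize: items = [3, 5, 2, 1, 6, 4, 1, 2]
Entering loop: for i, val in enumerate(items):

After execution: mapping = {3: 0, 5: 1, 2: 2, 1: 3, 6: 4, 4: 5}
{3: 0, 5: 1, 2: 2, 1: 3, 6: 4, 4: 5}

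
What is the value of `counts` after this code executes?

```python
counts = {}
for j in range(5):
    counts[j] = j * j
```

Let's trace through this code step by step.

Initialize: counts = {}
Entering loop: for j in range(5):

After execution: counts = {0: 0, 1: 1, 2: 4, 3: 9, 4: 16}
{0: 0, 1: 1, 2: 4, 3: 9, 4: 16}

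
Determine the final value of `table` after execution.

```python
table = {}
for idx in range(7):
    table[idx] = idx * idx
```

Let's trace through this code step by step.

Initialize: table = {}
Entering loop: for idx in range(7):

After execution: table = {0: 0, 1: 1, 2: 4, 3: 9, 4: 16, 5: 25, 6: 36}
{0: 0, 1: 1, 2: 4, 3: 9, 4: 16, 5: 25, 6: 36}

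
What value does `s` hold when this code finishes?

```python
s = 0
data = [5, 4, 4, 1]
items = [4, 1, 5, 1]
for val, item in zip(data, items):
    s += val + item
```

Let's trace through this code step by step.

Initialize: s = 0
Initialize: data = [5, 4, 4, 1]
Initialize: items = [4, 1, 5, 1]
Entering loop: for val, item in zip(data, items):

After execution: s = 25
25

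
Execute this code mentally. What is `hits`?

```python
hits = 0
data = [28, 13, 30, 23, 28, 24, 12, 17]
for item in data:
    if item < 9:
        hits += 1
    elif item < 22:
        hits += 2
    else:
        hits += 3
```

Let's trace through this code step by step.

Initialize: hits = 0
Initialize: data = [28, 13, 30, 23, 28, 24, 12, 17]
Entering loop: for item in data:

After execution: hits = 21
21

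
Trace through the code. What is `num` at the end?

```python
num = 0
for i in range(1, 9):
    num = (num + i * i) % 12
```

Let's trace through this code step by step.

Initialize: num = 0
Entering loop: for i in range(1, 9):

After execution: num = 0
0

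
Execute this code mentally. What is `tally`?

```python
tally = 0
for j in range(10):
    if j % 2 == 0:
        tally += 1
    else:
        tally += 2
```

Let's trace through this code step by step.

Initialize: tally = 0
Entering loop: for j in range(10):

After execution: tally = 15
15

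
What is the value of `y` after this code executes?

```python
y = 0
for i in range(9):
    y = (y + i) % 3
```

Let's trace through this code step by step.

Initialize: y = 0
Entering loop: for i in range(9):

After execution: y = 0
0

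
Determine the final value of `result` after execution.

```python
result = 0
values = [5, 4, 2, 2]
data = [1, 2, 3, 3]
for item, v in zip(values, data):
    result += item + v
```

Let's trace through this code step by step.

Initialize: result = 0
Initialize: values = [5, 4, 2, 2]
Initialize: data = [1, 2, 3, 3]
Entering loop: for item, v in zip(values, data):

After execution: result = 22
22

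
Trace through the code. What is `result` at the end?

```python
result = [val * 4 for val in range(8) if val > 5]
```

Let's trace through this code step by step.

Initialize: result = [val * 4 for val in range(8) if val > 5]

After execution: result = [24, 28]
[24, 28]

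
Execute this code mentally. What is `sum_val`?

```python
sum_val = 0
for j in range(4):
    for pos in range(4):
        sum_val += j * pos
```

Let's trace through this code step by step.

Initialize: sum_val = 0
Entering loop: for j in range(4):

After execution: sum_val = 36
36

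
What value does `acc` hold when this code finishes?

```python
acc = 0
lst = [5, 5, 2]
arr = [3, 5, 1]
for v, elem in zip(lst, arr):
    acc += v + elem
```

Let's trace through this code step by step.

Initialize: acc = 0
Initialize: lst = [5, 5, 2]
Initialize: arr = [3, 5, 1]
Entering loop: for v, elem in zip(lst, arr):

After execution: acc = 21
21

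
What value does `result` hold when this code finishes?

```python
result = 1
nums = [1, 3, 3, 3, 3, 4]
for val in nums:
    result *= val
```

Let's trace through this code step by step.

Initialize: result = 1
Initialize: nums = [1, 3, 3, 3, 3, 4]
Entering loop: for val in nums:

After execution: result = 324
324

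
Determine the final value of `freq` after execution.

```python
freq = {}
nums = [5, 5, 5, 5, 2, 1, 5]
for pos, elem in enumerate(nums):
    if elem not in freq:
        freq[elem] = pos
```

Let's trace through this code step by step.

Initialize: freq = {}
Initialize: nums = [5, 5, 5, 5, 2, 1, 5]
Entering loop: for pos, elem in enumerate(nums):

After execution: freq = {5: 0, 2: 4, 1: 5}
{5: 0, 2: 4, 1: 5}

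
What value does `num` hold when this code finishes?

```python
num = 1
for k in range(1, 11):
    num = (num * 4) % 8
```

Let's trace through this code step by step.

Initialize: num = 1
Entering loop: for k in range(1, 11):

After execution: num = 0
0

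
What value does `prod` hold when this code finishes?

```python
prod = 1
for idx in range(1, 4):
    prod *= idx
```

Let's trace through this code step by step.

Initialize: prod = 1
Entering loop: for idx in range(1, 4):

After execution: prod = 6
6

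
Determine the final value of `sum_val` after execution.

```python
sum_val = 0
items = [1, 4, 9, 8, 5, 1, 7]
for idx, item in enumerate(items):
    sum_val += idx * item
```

Let's trace through this code step by step.

Initialize: sum_val = 0
Initialize: items = [1, 4, 9, 8, 5, 1, 7]
Entering loop: for idx, item in enumerate(items):

After execution: sum_val = 113
113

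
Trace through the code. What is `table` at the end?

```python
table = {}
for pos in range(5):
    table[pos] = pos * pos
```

Let's trace through this code step by step.

Initialize: table = {}
Entering loop: for pos in range(5):

After execution: table = {0: 0, 1: 1, 2: 4, 3: 9, 4: 16}
{0: 0, 1: 1, 2: 4, 3: 9, 4: 16}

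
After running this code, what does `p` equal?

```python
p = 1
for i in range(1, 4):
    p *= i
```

Let's trace through this code step by step.

Initialize: p = 1
Entering loop: for i in range(1, 4):

After execution: p = 6
6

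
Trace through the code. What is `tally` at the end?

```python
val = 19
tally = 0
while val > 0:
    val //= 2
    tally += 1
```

Let's trace through this code step by step.

Initialize: val = 19
Initialize: tally = 0
Entering loop: while val > 0:

After execution: tally = 5
5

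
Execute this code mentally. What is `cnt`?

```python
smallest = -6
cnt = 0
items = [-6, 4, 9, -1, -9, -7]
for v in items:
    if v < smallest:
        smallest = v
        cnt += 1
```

Let's trace through this code step by step.

Initialize: smallest = -6
Initialize: cnt = 0
Initialize: items = [-6, 4, 9, -1, -9, -7]
Entering loop: for v in items:

After execution: cnt = 1
1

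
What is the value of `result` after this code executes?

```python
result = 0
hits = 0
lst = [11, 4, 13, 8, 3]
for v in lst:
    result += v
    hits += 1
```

Let's trace through this code step by step.

Initialize: result = 0
Initialize: hits = 0
Initialize: lst = [11, 4, 13, 8, 3]
Entering loop: for v in lst:

After execution: result = 39
39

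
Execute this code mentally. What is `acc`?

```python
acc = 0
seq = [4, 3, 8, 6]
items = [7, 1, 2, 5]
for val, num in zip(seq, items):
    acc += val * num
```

Let's trace through this code step by step.

Initialize: acc = 0
Initialize: seq = [4, 3, 8, 6]
Initialize: items = [7, 1, 2, 5]
Entering loop: for val, num in zip(seq, items):

After execution: acc = 77
77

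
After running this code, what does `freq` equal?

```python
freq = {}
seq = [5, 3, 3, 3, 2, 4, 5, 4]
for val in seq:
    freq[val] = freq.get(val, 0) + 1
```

Let's trace through this code step by step.

Initialize: freq = {}
Initialize: seq = [5, 3, 3, 3, 2, 4, 5, 4]
Entering loop: for val in seq:

After execution: freq = {5: 2, 3: 3, 2: 1, 4: 2}
{5: 2, 3: 3, 2: 1, 4: 2}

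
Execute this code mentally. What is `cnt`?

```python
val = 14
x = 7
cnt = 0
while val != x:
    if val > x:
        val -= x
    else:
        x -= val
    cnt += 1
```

Let's trace through this code step by step.

Initialize: val = 14
Initialize: x = 7
Initialize: cnt = 0
Entering loop: while val != x:

After execution: cnt = 1
1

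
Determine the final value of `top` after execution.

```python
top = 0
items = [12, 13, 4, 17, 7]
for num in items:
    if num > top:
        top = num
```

Let's trace through this code step by step.

Initialize: top = 0
Initialize: items = [12, 13, 4, 17, 7]
Entering loop: for num in items:

After execution: top = 17
17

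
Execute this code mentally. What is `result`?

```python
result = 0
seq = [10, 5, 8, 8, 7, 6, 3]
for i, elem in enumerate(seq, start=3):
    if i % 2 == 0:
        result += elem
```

Let's trace through this code step by step.

Initialize: result = 0
Initialize: seq = [10, 5, 8, 8, 7, 6, 3]
Entering loop: for i, elem in enumerate(seq, start=3):

After execution: result = 19
19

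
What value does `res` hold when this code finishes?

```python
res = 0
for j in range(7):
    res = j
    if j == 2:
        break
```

Let's trace through this code step by step.

Initialize: res = 0
Entering loop: for j in range(7):

After execution: res = 2
2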